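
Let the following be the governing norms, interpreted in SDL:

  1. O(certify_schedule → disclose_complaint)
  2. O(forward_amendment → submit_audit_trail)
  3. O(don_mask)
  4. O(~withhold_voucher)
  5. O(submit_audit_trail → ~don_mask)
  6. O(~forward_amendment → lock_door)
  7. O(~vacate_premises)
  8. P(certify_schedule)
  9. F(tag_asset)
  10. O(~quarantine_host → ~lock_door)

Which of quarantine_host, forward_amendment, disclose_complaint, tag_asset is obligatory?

From premise 3 we have O(don_mask).
The contrapositive of premise 5 (O(submit_audit_trail → ~don_mask)) is O(don_mask → ~submit_audit_trail), and O(don_mask) is already established, so O(~submit_audit_trail).
Premise 2 is O(forward_amendment → submit_audit_trail); contrapositively O(~submit_audit_trail → ~forward_amendment). Since O(~submit_audit_trail) holds, K gives O(~forward_amendment).
Applying K to premise 6 (O(~forward_amendment → lock_door)) and O(~forward_amendment) yields O(lock_door).
The contrapositive of premise 10 (O(~quarantine_host → ~lock_door)) is O(lock_door → quarantine_host), and O(lock_door) is already established, so O(quarantine_host).
So O(quarantine_host) holds — quarantine_host is obligatory. None of the other listed options is made obligatory by any chain of premises.

quarantine_host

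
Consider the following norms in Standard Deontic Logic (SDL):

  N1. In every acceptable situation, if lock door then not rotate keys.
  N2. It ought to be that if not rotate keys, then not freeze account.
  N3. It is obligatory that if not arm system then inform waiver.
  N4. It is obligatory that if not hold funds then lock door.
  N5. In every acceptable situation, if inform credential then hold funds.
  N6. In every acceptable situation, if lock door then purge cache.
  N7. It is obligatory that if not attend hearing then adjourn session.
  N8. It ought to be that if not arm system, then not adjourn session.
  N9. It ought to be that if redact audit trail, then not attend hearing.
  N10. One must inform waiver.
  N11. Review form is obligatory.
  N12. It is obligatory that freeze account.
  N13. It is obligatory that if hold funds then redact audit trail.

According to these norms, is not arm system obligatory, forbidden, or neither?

Premise 12 gives O(freeze_account).
The contrapositive of premise 2 (O(¬rotate_keys → ¬freeze_account)) is O(freeze_account → rotate_keys), and O(freeze_account) is already established, so O(rotate_keys).
Premise 1, O(lock_door → ¬rotate_keys), contraposes to O(rotate_keys → ¬lock_door); with O(rotate_keys) we get O(¬lock_door).
Premise 4 is O(¬hold_funds → lock_door); contrapositively O(¬lock_door → hold_funds). Since O(¬lock_door) holds, K gives O(hold_funds).
From O(hold_funds) and premise 13, O(hold_funds → redact_audit_trail), we obtain O(redact_audit_trail).
Applying K to premise 9 (O(redact_audit_trail → ¬attend_hearing)) and O(redact_audit_trail) yields O(¬attend_hearing).
Premise 7 is O(¬attend_hearing → adjourn_session); since O(¬attend_hearing), deontic closure gives O(adjourn_session).
The contrapositive of premise 8 (O(¬arm_system → ¬adjourn_session)) is O(adjourn_session → arm_system), and O(adjourn_session) is already established, so O(arm_system).
Premises 3, 5, 6, 10, 11 do not contribute to this derivation.
Thus O(arm_system), which is F(¬arm_system): ¬arm_system is forbidden.

Forbidden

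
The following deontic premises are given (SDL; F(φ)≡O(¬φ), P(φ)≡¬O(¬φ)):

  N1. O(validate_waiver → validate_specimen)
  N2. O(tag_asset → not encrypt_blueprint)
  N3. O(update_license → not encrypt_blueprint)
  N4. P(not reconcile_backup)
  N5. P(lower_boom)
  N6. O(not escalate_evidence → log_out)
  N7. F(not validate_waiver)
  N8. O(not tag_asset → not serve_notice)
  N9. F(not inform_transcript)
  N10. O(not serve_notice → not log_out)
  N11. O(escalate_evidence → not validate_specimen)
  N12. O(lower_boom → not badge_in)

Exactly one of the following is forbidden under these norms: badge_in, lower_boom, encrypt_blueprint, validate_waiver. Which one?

Premise 7, F(not validate_waiver), is equivalent to O(validate_waiver).
From O(validate_waiver) and premise 1, O(validate_waiver → validate_specimen), we obtain O(validate_specimen).
The contrapositive of premise 11 (O(escalate_evidence → not validate_specimen)) is O(validate_specimen → not escalate_evidence), and O(validate_specimen) is already established, so O(not escalate_evidence).
With premise 6, O(not escalate_evidence → log_out), the K-axiom yields O(log_out).
Premise 10 is O(not serve_notice → not log_out); contrapositively O(log_out → serve_notice). Since O(log_out) holds, K gives O(serve_notice).
The contrapositive of premise 8 (O(not tag_asset → not serve_notice)) is O(serve_notice → tag_asset), and O(serve_notice) is already established, so O(tag_asset).
Applying K to premise 2 (O(tag_asset → not encrypt_blueprint)) and O(tag_asset) yields O(not encrypt_blueprint).
So O(not encrypt_blueprint) holds, i.e. encrypt_blueprint is forbidden. None of the other listed options is forbidden under the premises.

encrypt_blueprint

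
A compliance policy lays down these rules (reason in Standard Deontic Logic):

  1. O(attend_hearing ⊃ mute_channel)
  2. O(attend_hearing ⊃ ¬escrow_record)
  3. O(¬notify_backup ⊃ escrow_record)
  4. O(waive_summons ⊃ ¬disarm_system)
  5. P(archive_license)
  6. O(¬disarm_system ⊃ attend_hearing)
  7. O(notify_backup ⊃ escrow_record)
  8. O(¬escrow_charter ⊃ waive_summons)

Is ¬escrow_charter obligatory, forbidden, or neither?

By case analysis on ¬notify_backup: premise 3 gives O(¬notify_backup ⊃ escrow_record) and premise 7 gives O(notify_backup ⊃ escrow_record), so O(escrow_record) either way.
Premise 2 is O(attend_hearing ⊃ ¬escrow_record); contrapositively O(escrow_record ⊃ ¬attend_hearing). Since O(escrow_record) holds, K gives O(¬attend_hearing).
Premise 6, O(¬disarm_system ⊃ attend_hearing), contraposes to O(¬attend_hearing ⊃ disarm_system); with O(¬attend_hearing) we get O(disarm_system).
Premise 4, O(waive_summons ⊃ ¬disarm_system), contraposes to O(disarm_system ⊃ ¬waive_summons); with O(disarm_system) we get O(¬waive_summons).
Premise 8, O(¬escrow_charter ⊃ waive_summons), contraposes to O(¬waive_summons ⊃ escrow_charter); with O(¬waive_summons) we get O(escrow_charter).
Premises 1, 5 do not contribute to this derivation.
Thus O(escrow_charter), which is F(¬escrow_charter): ¬escrow_charter is forbidden.

Forbidden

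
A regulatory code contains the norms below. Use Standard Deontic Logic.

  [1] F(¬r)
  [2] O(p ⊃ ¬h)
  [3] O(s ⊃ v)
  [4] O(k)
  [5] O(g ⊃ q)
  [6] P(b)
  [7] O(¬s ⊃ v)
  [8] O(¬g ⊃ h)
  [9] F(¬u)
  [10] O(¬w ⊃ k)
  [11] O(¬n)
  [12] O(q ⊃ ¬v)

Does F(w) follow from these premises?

No

Premise 10 is O(¬w ⊃ k); even if O(k) held, inferring O(¬w) would be affirming the consequent — invalid.
No other premise forces O(¬w). An ideal world satisfying every premise can still have w true, so F(w) is not derivable.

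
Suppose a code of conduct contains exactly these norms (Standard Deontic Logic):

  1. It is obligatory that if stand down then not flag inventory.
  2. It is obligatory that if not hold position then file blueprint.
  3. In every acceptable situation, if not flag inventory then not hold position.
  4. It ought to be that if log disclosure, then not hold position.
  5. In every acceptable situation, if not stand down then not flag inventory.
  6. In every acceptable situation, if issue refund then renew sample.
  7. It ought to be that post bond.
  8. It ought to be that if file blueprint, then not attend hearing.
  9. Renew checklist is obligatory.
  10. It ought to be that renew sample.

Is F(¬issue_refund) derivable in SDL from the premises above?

No

Premise 6 is O(issue_refund → renew_sample); even if O(renew_sample) held, inferring O(issue_refund) would be affirming the consequent — invalid.
No other premise forces O(issue_refund). An ideal world satisfying every premise can still have ¬issue_refund true, so F(¬issue_refund) is not derivable.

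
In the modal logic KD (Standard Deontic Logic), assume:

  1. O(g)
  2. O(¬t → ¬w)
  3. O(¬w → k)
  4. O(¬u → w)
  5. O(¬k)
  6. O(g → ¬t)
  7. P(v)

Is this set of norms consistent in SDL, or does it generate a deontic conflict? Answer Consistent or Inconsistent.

Inconsistent

Premise 5 states O(¬k) outright.
The contrapositive of premise 3 (O(¬w → k)) is O(¬k → w), and O(¬k) is already established, so O(w).
Premise 2 is O(¬t → ¬w); contrapositively O(w → t). Since O(w) holds, K gives O(t).
The contrapositive of premise 6 (O(g → ¬t)) is O(t → ¬g), and O(t) is already established, so O(¬g).
However, premise 1 gives O(g).
We now have both O(¬g) and O(g) — g is simultaneously obligatory and forbidden, violating the D-axiom.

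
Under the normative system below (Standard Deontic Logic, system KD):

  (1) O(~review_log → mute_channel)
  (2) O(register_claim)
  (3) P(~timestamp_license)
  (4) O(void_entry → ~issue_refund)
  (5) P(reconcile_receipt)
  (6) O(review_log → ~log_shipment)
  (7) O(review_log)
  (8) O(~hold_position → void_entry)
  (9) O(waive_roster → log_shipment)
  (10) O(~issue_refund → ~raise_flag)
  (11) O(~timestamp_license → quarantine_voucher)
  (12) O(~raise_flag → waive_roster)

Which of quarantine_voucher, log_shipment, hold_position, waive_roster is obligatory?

Premise 7 gives O(review_log).
Premise 6 is O(review_log → ~log_shipment); since O(review_log), deontic closure gives O(~log_shipment).
Premise 9, O(waive_roster → log_shipment), contraposes to O(~log_shipment → ~waive_roster); with O(~log_shipment) we get O(~waive_roster).
The contrapositive of premise 12 (O(~raise_flag → waive_roster)) is O(~waive_roster → raise_flag), and O(~waive_roster) is already established, so O(raise_flag).
The contrapositive of premise 10 (O(~issue_refund → ~raise_flag)) is O(raise_flag → issue_refund), and O(raise_flag) is already established, so O(issue_refund).
Premise 4 is O(void_entry → ~issue_refund); contrapositively O(issue_refund → ~void_entry). Since O(issue_refund) holds, K gives O(~void_entry).
Premise 8 is O(~hold_position → void_entry); contrapositively O(~void_entry → hold_position). Since O(~void_entry) holds, K gives O(hold_position).
So O(hold_position) holds — hold_position is obligatory. None of the other listed options is made obligatory by any chain of premises.

hold_position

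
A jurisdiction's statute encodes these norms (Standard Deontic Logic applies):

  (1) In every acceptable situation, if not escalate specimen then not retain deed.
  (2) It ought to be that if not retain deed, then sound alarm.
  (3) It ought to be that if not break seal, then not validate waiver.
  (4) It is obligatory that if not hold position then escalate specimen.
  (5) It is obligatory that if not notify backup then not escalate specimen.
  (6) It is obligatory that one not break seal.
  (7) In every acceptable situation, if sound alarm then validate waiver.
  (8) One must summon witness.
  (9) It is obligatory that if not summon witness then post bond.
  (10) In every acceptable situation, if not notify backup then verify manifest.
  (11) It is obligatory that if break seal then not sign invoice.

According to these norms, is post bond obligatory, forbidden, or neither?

Neither

Premise 9 is O(¬summon_witness → post_bond), but O(¬summon_witness) is not derivable from the premises, so it does not yield O(post_bond).
No premise or chain of K-axiom applications forces O(post_bond), and none forces O(¬post_bond). So post_bond is neither obligatory nor forbidden under these norms.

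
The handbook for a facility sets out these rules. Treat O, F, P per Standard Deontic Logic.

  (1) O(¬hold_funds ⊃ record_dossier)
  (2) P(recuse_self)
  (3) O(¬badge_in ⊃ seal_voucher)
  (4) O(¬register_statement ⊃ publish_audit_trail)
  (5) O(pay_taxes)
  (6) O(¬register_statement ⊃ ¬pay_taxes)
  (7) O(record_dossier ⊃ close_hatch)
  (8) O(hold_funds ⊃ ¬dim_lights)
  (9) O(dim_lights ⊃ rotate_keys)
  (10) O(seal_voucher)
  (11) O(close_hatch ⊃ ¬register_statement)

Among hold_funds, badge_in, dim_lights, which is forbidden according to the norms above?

Premise 5 gives O(pay_taxes).
Premise 6 is O(¬register_statement ⊃ ¬pay_taxes); contrapositively O(pay_taxes ⊃ register_statement). Since O(pay_taxes) holds, K gives O(register_statement).
The contrapositive of premise 11 (O(close_hatch ⊃ ¬register_statement)) is O(register_statement ⊃ ¬close_hatch), and O(register_statement) is already established, so O(¬close_hatch).
Premise 7, O(record_dossier ⊃ close_hatch), contraposes to O(¬close_hatch ⊃ ¬record_dossier); with O(¬close_hatch) we get O(¬record_dossier).
Premise 1 is O(¬hold_funds ⊃ record_dossier); contrapositively O(¬record_dossier ⊃ hold_funds). Since O(¬record_dossier) holds, K gives O(hold_funds).
Premise 8 is O(hold_funds ⊃ ¬dim_lights); since O(hold_funds), deontic closure gives O(¬dim_lights).
So O(¬dim_lights) holds, i.e. dim_lights is forbidden. None of the other listed options is forbidden under the premises.

dim_lights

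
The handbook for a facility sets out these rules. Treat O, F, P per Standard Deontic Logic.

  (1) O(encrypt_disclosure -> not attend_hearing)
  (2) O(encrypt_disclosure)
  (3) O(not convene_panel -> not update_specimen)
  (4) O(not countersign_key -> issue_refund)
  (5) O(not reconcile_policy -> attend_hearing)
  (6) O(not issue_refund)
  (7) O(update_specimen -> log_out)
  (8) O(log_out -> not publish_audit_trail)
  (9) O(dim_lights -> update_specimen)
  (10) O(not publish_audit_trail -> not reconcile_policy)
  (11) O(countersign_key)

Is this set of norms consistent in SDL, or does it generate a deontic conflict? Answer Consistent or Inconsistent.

Premise 4 is O(not countersign_key -> issue_refund), but O(not countersign_key) is not derivable from the premises, so it does not yield O(issue_refund).
So O(issue_refund) is not derivable, and the apparent clash with O(not issue_refund) does not arise.
A world satisfying every obligation exists (e.g. attend_hearing=false, convene_panel=false, countersign_key=true, dim_lights=false, encrypt_disclosure=true, issue_refund=false, log_out=false, publish_audit_trail=true, reconcile_policy=true, update_specimen=false); no atom is both obligatory and forbidden, so the set is consistent.

Consistent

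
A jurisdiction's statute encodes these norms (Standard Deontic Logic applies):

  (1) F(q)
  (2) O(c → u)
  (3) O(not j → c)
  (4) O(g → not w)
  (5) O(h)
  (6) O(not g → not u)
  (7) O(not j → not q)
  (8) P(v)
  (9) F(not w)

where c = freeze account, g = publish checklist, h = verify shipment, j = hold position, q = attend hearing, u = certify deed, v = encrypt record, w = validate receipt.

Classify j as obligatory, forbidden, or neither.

Premise 9, F(not w), is equivalent to O(w).
The contrapositive of premise 4 (O(g → not w)) is O(w → not g), and O(w) is already established, so O(not g).
Applying K to premise 6 (O(not g → not u)) and O(not g) yields O(not u).
Premise 2, O(c → u), contraposes to O(not u → not c); with O(not u) we get O(not c).
Premise 3 is O(not j → c); contrapositively O(not c → j). Since O(not c) holds, K gives O(j).
Premises 1, 5, 7, 8 do not contribute to this derivation.
Hence j is obligatory.

Obligatory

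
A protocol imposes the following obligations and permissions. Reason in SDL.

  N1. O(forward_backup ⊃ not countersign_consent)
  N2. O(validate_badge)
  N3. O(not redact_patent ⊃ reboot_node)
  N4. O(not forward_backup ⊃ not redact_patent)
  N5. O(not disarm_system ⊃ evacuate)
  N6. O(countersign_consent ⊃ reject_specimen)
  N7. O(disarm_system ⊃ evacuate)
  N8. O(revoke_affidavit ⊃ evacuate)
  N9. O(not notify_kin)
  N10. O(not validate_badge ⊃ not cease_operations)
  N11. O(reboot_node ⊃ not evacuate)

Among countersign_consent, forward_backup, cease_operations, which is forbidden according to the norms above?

countersign_consent

Premises 5 and 7 are O(not disarm_system ⊃ evacuate) and O(disarm_system ⊃ evacuate); every ideal world satisfies not disarm_system or disarm_system, so in either case evacuate holds — hence O(evacuate).
Premise 11, O(reboot_node ⊃ not evacuate), contraposes to O(evacuate ⊃ not reboot_node); with O(evacuate) we get O(not reboot_node).
Premise 3 is O(not redact_patent ⊃ reboot_node); contrapositively O(not reboot_node ⊃ redact_patent). Since O(not reboot_node) holds, K gives O(redact_patent).
The contrapositive of premise 4 (O(not forward_backup ⊃ not redact_patent)) is O(redact_patent ⊃ forward_backup), and O(redact_patent) is already established, so O(forward_backup).
Premise 1 is O(forward_backup ⊃ not countersign_consent); since O(forward_backup), deontic closure gives O(not countersign_consent).
So O(not countersign_consent) holds, i.e. countersign_consent is forbidden. None of the other listed options is forbidden under the premises.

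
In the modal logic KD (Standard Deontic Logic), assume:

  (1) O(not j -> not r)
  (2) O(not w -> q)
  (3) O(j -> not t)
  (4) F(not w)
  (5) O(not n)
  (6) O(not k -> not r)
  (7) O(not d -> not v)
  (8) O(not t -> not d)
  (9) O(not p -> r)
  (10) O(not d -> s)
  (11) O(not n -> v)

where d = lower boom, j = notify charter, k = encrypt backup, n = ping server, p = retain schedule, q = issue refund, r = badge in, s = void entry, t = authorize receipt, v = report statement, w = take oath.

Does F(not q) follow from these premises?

Premise 2 is O(not w -> q), but O(not w) is not derivable from the premises, so it does not yield O(q).
No other premise forces O(q). An ideal world satisfying every premise can still have not q true, so F(not q) is not derivable.

No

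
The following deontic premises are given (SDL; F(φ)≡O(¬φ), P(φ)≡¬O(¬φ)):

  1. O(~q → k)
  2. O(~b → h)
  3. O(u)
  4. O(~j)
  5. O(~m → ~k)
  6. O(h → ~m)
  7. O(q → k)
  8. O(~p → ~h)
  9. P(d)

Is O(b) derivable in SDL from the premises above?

Premises 1 and 7 are O(~q → k) and O(q → k); every ideal world satisfies ~q or q, so in either case k holds — hence O(k).
Premise 5 is O(~m → ~k); contrapositively O(k → m). Since O(k) holds, K gives O(m).
Premise 6 is O(h → ~m); contrapositively O(m → ~h). Since O(m) holds, K gives O(~h).
The contrapositive of premise 2 (O(~b → h)) is O(~h → b), and O(~h) is already established, so O(b).
Premises 3, 4, 8, 9 do not contribute to this derivation.
So O(b) follows.

Yes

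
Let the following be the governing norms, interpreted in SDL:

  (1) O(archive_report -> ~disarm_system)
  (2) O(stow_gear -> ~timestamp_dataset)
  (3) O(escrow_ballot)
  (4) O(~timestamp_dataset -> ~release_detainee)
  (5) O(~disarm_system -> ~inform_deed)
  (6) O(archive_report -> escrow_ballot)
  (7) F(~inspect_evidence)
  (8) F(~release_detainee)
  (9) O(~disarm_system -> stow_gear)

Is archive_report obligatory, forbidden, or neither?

Premise 8, F(~release_detainee), is equivalent to O(release_detainee).
The contrapositive of premise 4 (O(~timestamp_dataset -> ~release_detainee)) is O(release_detainee -> timestamp_dataset), and O(release_detainee) is already established, so O(timestamp_dataset).
Premise 2, O(stow_gear -> ~timestamp_dataset), contraposes to O(timestamp_dataset -> ~stow_gear); with O(timestamp_dataset) we get O(~stow_gear).
Premise 9, O(~disarm_system -> stow_gear), contraposes to O(~stow_gear -> disarm_system); with O(~stow_gear) we get O(disarm_system).
Premise 1 is O(archive_report -> ~disarm_system); contrapositively O(disarm_system -> ~archive_report). Since O(disarm_system) holds, K gives O(~archive_report).
Premises 3, 5, 6, 7 do not contribute to this derivation.
Thus O(~archive_report), which is F(archive_report): archive_report is forbidden.

Forbidden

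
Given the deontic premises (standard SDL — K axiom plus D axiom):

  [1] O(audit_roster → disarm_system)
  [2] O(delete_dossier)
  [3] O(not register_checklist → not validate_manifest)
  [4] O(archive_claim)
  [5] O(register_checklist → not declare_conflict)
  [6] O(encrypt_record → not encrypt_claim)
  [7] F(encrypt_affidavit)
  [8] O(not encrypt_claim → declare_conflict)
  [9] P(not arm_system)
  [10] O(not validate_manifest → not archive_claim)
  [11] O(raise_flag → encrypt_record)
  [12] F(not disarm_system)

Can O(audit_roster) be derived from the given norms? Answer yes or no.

Premise 1 is O(audit_roster → disarm_system); even if O(disarm_system) held, inferring O(audit_roster) would be affirming the consequent — invalid.
No other premise forces O(audit_roster). An ideal world satisfying every premise can still have audit_roster false, so O(audit_roster) is not derivable.

No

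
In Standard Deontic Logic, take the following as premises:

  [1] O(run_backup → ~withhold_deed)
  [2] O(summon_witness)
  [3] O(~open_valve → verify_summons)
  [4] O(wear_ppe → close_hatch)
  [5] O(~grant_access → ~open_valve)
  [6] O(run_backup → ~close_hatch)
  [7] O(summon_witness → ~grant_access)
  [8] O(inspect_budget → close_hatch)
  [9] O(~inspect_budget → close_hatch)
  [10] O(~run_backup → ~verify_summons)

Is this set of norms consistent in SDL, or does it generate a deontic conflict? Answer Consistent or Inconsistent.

Premises 8 and 9 are O(inspect_budget → close_hatch) and O(~inspect_budget → close_hatch); every ideal world satisfies inspect_budget or ~inspect_budget, so in either case close_hatch holds — hence O(close_hatch).
Premise 6 is O(run_backup → ~close_hatch); contrapositively O(close_hatch → ~run_backup). Since O(close_hatch) holds, K gives O(~run_backup).
Applying K to premise 10 (O(~run_backup → ~verify_summons)) and O(~run_backup) yields O(~verify_summons).
The contrapositive of premise 3 (O(~open_valve → verify_summons)) is O(~verify_summons → open_valve), and O(~verify_summons) is already established, so O(open_valve).
Premise 5 is O(~grant_access → ~open_valve); contrapositively O(open_valve → grant_access). Since O(open_valve) holds, K gives O(grant_access).
Premise 7, O(summon_witness → ~grant_access), contraposes to O(grant_access → ~summon_witness); with O(grant_access) we get O(~summon_witness).
But premise 2 directly asserts O(summon_witness).
We now have both O(~summon_witness) and O(summon_witness) — summon_witness is simultaneously obligatory and forbidden, violating the D-axiom.

Inconsistent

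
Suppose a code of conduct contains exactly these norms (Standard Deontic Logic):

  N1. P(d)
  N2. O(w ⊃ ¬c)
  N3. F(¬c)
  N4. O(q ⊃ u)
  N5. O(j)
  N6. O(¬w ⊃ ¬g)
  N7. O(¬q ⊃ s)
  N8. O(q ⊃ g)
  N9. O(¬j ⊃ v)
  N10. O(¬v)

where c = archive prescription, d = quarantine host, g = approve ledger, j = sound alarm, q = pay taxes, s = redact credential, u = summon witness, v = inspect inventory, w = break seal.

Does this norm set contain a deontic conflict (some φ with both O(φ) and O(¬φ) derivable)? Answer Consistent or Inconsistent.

Consistent

Premise 9 is O(¬j ⊃ v), but O(¬j) is not derivable from the premises, so it does not yield O(v).
So O(v) is not derivable, and the apparent clash with O(¬v) does not arise.
A world satisfying every obligation exists (e.g. c=true, d=false, g=false, j=true, q=false, s=true, u=false, v=false, w=false); no atom is both obligatory and forbidden, so the set is consistent.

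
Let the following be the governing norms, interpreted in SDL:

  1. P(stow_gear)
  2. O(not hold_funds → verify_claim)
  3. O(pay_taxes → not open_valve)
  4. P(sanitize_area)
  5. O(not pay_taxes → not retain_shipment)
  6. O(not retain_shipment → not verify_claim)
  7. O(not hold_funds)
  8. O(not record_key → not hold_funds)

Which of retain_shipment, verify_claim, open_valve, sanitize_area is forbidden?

open_valve

Premise 7 states O(not hold_funds) outright.
Applying K to premise 2 (O(not hold_funds → verify_claim)) and O(not hold_funds) yields O(verify_claim).
Premise 6 is O(not retain_shipment → not verify_claim); contrapositively O(verify_claim → retain_shipment). Since O(verify_claim) holds, K gives O(retain_shipment).
Premise 5, O(not pay_taxes → not retain_shipment), contraposes to O(retain_shipment → pay_taxes); with O(retain_shipment) we get O(pay_taxes).
From O(pay_taxes) and premise 3, O(pay_taxes → not open_valve), we obtain O(not open_valve).
So O(not open_valve) holds, i.e. open_valve is forbidden. None of the other listed options is forbidden under the premises.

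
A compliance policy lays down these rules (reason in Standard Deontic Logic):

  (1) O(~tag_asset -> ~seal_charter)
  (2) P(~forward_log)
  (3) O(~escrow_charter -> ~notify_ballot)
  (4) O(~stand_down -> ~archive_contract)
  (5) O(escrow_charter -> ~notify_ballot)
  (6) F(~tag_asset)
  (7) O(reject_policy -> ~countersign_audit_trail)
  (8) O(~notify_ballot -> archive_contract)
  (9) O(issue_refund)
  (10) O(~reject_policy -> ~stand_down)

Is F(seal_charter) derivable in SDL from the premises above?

No

Premise 1 is O(~tag_asset -> ~seal_charter), but O(~tag_asset) is not derivable from the premises, so it does not yield O(~seal_charter).
No other premise forces O(~seal_charter). An ideal world satisfying every premise can still have seal_charter true, so F(seal_charter) is not derivable.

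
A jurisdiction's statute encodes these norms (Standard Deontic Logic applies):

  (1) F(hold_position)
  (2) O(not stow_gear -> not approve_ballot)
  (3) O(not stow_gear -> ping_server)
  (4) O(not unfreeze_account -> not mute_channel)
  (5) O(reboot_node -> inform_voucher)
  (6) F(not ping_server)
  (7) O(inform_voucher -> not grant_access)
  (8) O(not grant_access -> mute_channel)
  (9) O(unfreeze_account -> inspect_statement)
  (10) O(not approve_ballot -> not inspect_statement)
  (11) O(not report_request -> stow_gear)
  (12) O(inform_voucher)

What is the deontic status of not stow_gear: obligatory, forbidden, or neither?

Premise 12 states O(inform_voucher) outright.
Premise 7 is O(inform_voucher -> not grant_access); since O(inform_voucher), deontic closure gives O(not grant_access).
With premise 8, O(not grant_access -> mute_channel), the K-axiom yields O(mute_channel).
Premise 4 is O(not unfreeze_account -> not mute_channel); contrapositively O(mute_channel -> unfreeze_account). Since O(mute_channel) holds, K gives O(unfreeze_account).
Applying K to premise 9 (O(unfreeze_account -> inspect_statement)) and O(unfreeze_account) yields O(inspect_statement).
Premise 10 is O(not approve_ballot -> not inspect_statement); contrapositively O(inspect_statement -> approve_ballot). Since O(inspect_statement) holds, K gives O(approve_ballot).
The contrapositive of premise 2 (O(not stow_gear -> not approve_ballot)) is O(approve_ballot -> stow_gear), and O(approve_ballot) is already established, so O(stow_gear).
Premises 1, 3, 5, 6, 11 do not contribute to this derivation.
Thus O(stow_gear), which is F(not stow_gear): not stow_gear is forbidden.

Forbidden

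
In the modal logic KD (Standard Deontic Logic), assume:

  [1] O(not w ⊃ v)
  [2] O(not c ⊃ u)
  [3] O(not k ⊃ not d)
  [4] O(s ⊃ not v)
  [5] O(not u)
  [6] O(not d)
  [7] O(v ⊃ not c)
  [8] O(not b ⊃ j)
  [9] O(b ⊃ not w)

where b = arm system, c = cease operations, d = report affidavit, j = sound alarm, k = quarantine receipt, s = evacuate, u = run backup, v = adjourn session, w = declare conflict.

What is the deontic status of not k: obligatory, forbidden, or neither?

Neither

Premise 3 is O(not k ⊃ not d); even if O(not d) held, inferring O(not k) would be affirming the consequent — invalid.
No premise or chain of K-axiom applications forces O(not k), and none forces O(k). So not k is neither obligatory nor forbidden under these norms.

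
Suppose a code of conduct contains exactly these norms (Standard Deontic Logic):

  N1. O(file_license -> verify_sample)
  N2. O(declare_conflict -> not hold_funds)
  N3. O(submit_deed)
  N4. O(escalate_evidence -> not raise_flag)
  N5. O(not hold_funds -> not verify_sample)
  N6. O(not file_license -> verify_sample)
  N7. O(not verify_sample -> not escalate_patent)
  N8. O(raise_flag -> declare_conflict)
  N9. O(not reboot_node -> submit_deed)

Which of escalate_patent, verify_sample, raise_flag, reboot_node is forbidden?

Premises 6 and 1 cover both cases: O(not file_license -> verify_sample) and O(file_license -> verify_sample). Since not file_license ∨ file_license is a tautology, O(verify_sample) follows.
The contrapositive of premise 5 (O(not hold_funds -> not verify_sample)) is O(verify_sample -> hold_funds), and O(verify_sample) is already established, so O(hold_funds).
The contrapositive of premise 2 (O(declare_conflict -> not hold_funds)) is O(hold_funds -> not declare_conflict), and O(hold_funds) is already established, so O(not declare_conflict).
The contrapositive of premise 8 (O(raise_flag -> declare_conflict)) is O(not declare_conflict -> not raise_flag), and O(not declare_conflict) is already established, so O(not raise_flag).
So O(not raise_flag) holds, i.e. raise_flag is forbidden. None of the other listed options is forbidden under the premises.

raise_flag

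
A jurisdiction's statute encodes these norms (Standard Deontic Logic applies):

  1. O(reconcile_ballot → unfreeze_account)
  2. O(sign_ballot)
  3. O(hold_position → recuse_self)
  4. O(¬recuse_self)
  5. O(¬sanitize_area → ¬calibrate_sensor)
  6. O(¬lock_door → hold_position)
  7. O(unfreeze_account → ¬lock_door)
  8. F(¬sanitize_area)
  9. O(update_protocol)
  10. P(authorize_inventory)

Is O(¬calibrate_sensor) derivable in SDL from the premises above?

Premise 5 is O(¬sanitize_area → ¬calibrate_sensor), but O(¬sanitize_area) is not derivable from the premises, so it does not yield O(¬calibrate_sensor).
No other premise forces O(¬calibrate_sensor). An ideal world satisfying every premise can still have ¬calibrate_sensor false, so O(¬calibrate_sensor) is not derivable.

No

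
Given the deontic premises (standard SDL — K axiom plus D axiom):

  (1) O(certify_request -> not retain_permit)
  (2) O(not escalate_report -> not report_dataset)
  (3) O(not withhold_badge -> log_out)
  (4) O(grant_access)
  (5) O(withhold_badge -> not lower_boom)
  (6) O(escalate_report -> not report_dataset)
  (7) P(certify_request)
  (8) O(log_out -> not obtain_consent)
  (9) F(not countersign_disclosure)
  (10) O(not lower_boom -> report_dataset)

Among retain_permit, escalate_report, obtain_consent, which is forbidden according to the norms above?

By case analysis on escalate_report: premise 6 gives O(escalate_report -> not report_dataset) and premise 2 gives O(not escalate_report -> not report_dataset), so O(not report_dataset) either way.
Premise 10 is O(not lower_boom -> report_dataset); contrapositively O(not report_dataset -> lower_boom). Since O(not report_dataset) holds, K gives O(lower_boom).
Premise 5, O(withhold_badge -> not lower_boom), contraposes to O(lower_boom -> not withhold_badge); with O(lower_boom) we get O(not withhold_badge).
With premise 3, O(not withhold_badge -> log_out), the K-axiom yields O(log_out).
Applying K to premise 8 (O(log_out -> not obtain_consent)) and O(log_out) yields O(not obtain_consent).
So O(not obtain_consent) holds, i.e. obtain_consent is forbidden. None of the other listed options is forbidden under the premises.

obtain_consent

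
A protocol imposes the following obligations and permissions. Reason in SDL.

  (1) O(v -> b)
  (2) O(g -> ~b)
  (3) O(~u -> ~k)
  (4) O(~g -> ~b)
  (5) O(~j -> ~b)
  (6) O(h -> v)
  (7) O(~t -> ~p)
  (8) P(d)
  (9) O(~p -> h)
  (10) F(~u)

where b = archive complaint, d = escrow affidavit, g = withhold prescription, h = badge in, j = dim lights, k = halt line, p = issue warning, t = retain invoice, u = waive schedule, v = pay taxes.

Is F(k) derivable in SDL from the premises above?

Premise 3 is O(~u -> ~k), but O(~u) is not derivable from the premises, so it does not yield O(~k).
No other premise forces O(~k). An ideal world satisfying every premise can still have k true, so F(k) is not derivable.

No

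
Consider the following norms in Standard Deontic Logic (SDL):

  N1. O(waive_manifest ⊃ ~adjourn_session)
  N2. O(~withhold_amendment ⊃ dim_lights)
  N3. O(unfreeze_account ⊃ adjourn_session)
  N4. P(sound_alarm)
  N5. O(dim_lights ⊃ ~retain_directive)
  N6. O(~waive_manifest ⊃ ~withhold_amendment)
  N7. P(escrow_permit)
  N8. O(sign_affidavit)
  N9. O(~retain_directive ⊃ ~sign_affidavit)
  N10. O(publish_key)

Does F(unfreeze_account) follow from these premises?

Yes

Premise 8 gives O(sign_affidavit).
Premise 9 is O(~retain_directive ⊃ ~sign_affidavit); contrapositively O(sign_affidavit ⊃ retain_directive). Since O(sign_affidavit) holds, K gives O(retain_directive).
The contrapositive of premise 5 (O(dim_lights ⊃ ~retain_directive)) is O(retain_directive ⊃ ~dim_lights), and O(retain_directive) is already established, so O(~dim_lights).
Premise 2, O(~withhold_amendment ⊃ dim_lights), contraposes to O(~dim_lights ⊃ withhold_amendment); with O(~dim_lights) we get O(withhold_amendment).
Premise 6 is O(~waive_manifest ⊃ ~withhold_amendment); contrapositively O(withhold_amendment ⊃ waive_manifest). Since O(withhold_amendment) holds, K gives O(waive_manifest).
Applying K to premise 1 (O(waive_manifest ⊃ ~adjourn_session)) and O(waive_manifest) yields O(~adjourn_session).
The contrapositive of premise 3 (O(unfreeze_account ⊃ adjourn_session)) is O(~adjourn_session ⊃ ~unfreeze_account), and O(~adjourn_session) is already established, so O(~unfreeze_account).
Premises 4, 7, 10 do not contribute to this derivation.
So O(~unfreeze_account) holds, i.e. F(unfreeze_account). The claim follows.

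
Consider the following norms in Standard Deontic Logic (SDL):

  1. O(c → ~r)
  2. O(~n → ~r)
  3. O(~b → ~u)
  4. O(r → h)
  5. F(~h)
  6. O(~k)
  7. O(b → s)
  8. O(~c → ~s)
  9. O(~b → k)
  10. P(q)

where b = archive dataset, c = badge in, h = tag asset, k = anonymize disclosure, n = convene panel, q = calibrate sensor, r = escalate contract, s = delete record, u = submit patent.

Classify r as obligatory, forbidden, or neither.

Premise 6 gives O(~k).
Premise 9 is O(~b → k); contrapositively O(~k → b). Since O(~k) holds, K gives O(b).
Premise 7 is O(b → s); since O(b), deontic closure gives O(s).
The contrapositive of premise 8 (O(~c → ~s)) is O(s → c), and O(s) is already established, so O(c).
From O(c) and premise 1, O(c → ~r), we obtain O(~r).
Premises 2, 3, 4, 5, 10 do not contribute to this derivation.
Thus O(~r), which is F(r): r is forbidden.

Forbidden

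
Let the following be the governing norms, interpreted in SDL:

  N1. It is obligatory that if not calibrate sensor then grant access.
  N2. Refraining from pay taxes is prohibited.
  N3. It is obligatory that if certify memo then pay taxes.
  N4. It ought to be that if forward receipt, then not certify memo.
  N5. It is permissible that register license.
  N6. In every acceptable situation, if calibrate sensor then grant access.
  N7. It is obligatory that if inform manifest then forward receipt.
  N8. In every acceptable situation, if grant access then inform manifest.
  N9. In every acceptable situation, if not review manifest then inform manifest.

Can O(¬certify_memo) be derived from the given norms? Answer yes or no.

Premises 6 and 1 cover both cases: O(calibrate_sensor → grant_access) and O(¬calibrate_sensor → grant_access). Since calibrate_sensor ∨ ¬calibrate_sensor is a tautology, O(grant_access) follows.
With premise 8, O(grant_access → inform_manifest), the K-axiom yields O(inform_manifest).
Premise 7 is O(inform_manifest → forward_receipt); since O(inform_manifest), deontic closure gives O(forward_receipt).
With premise 4, O(forward_receipt → ¬certify_memo), the K-axiom yields O(¬certify_memo).
Premises 2, 3, 5, 9 do not contribute to this derivation.
So O(¬certify_memo) follows.

Yes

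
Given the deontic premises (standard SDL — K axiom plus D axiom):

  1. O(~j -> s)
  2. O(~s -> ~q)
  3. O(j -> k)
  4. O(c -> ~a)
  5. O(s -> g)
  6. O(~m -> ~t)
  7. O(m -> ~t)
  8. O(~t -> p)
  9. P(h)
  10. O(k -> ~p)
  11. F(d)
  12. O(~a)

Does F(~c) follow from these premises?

Premise 4 is O(c -> ~a); even if O(~a) held, inferring O(c) would be affirming the consequent — invalid.
No other premise forces O(c). An ideal world satisfying every premise can still have ~c true, so F(~c) is not derivable.

No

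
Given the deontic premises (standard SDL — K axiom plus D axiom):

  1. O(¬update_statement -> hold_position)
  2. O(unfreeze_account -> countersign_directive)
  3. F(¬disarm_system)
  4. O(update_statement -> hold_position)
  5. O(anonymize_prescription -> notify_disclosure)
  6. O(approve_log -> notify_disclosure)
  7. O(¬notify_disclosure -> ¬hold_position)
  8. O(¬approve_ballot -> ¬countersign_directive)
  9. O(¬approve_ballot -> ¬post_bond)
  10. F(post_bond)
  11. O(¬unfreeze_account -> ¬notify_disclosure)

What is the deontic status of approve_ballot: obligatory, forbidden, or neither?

Premises 1 and 4 are O(¬update_statement -> hold_position) and O(update_statement -> hold_position); every ideal world satisfies ¬update_statement or update_statement, so in either case hold_position holds — hence O(hold_position).
The contrapositive of premise 7 (O(¬notify_disclosure -> ¬hold_position)) is O(hold_position -> notify_disclosure), and O(hold_position) is already established, so O(notify_disclosure).
Premise 11 is O(¬unfreeze_account -> ¬notify_disclosure); contrapositively O(notify_disclosure -> unfreeze_account). Since O(notify_disclosure) holds, K gives O(unfreeze_account).
With premise 2, O(unfreeze_account -> countersign_directive), the K-axiom yields O(countersign_directive).
Premise 8 is O(¬approve_ballot -> ¬countersign_directive); contrapositively O(countersign_directive -> approve_ballot). Since O(countersign_directive) holds, K gives O(approve_ballot).
Premises 3, 5, 6, 9, 10 do not contribute to this derivation.
Hence approve_ballot is obligatory.

Obligatory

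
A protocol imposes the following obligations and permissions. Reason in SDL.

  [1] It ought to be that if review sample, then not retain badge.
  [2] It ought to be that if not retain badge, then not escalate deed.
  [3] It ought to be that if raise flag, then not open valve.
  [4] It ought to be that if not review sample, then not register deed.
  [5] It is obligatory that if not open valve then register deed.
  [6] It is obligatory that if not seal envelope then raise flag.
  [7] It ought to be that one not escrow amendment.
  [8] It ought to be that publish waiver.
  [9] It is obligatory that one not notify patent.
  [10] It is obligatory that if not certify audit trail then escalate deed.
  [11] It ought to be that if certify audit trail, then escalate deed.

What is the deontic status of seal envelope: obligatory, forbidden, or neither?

Obligatory

Premises 11 and 10 cover both cases: O(certify_audit_trail → escalate_deed) and O(¬certify_audit_trail → escalate_deed). Since certify_audit_trail ∨ ¬certify_audit_trail is a tautology, O(escalate_deed) follows.
The contrapositive of premise 2 (O(¬retain_badge → ¬escalate_deed)) is O(escalate_deed → retain_badge), and O(escalate_deed) is already established, so O(retain_badge).
Premise 1 is O(review_sample → ¬retain_badge); contrapositively O(retain_badge → ¬review_sample). Since O(retain_badge) holds, K gives O(¬review_sample).
Applying K to premise 4 (O(¬review_sample → ¬register_deed)) and O(¬review_sample) yields O(¬register_deed).
Premise 5, O(¬open_valve → register_deed), contraposes to O(¬register_deed → open_valve); with O(¬register_deed) we get O(open_valve).
The contrapositive of premise 3 (O(raise_flag → ¬open_valve)) is O(open_valve → ¬raise_flag), and O(open_valve) is already established, so O(¬raise_flag).
The contrapositive of premise 6 (O(¬seal_envelope → raise_flag)) is O(¬raise_flag → seal_envelope), and O(¬raise_flag) is already established, so O(seal_envelope).
Premises 7, 8, 9 do not contribute to this derivation.
Hence seal_envelope is obligatory.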